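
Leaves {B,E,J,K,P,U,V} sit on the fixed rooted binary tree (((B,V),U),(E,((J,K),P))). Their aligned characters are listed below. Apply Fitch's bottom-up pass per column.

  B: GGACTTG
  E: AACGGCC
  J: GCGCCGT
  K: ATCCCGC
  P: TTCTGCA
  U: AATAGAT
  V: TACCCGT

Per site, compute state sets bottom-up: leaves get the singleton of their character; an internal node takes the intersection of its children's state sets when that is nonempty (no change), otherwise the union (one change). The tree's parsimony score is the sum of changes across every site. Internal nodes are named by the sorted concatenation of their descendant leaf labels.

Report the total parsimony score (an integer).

24

BV@0: {G} ∪ {T} = {G,T} (union, +1)
BUV@0: {G,T} ∪ {A} = {A,G,T} (union, +1)
JK@0: {G} ∪ {A} = {A,G} (union, +1)
JKP@0: {A,G} ∪ {T} = {A,G,T} (union, +1)
EJKP@0: {A} ∩ {A,G,T} = {A} (intersection, +0)
BEJKPUV@0: {A,G,T} ∩ {A} = {A} (intersection, +0)
BV@1: {G} ∪ {A} = {A,G} (union, +1)
BUV@1: {A,G} ∩ {A} = {A} (intersection, +0)
JK@1: {C} ∪ {T} = {C,T} (union, +1)
JKP@1: {C,T} ∩ {T} = {T} (intersection, +0)
EJKP@1: {A} ∪ {T} = {A,T} (union, +1)
BEJKPUV@1: {A} ∩ {A,T} = {A} (intersection, +0)
BV@2: {A} ∪ {C} = {A,C} (union, +1)
BUV@2: {A,C} ∪ {T} = {A,C,T} (union, +1)
JK@2: {G} ∪ {C} = {C,G} (union, +1)
JKP@2: {C,G} ∩ {C} = {C} (intersection, +0)
EJKP@2: {C} ∩ {C} = {C} (intersection, +0)
BEJKPUV@2: {A,C,T} ∩ {C} = {C} (intersection, +0)
BV@3: {C} ∩ {C} = {C} (intersection, +0)
BUV@3: {C} ∪ {A} = {A,C} (union, +1)
JK@3: {C} ∩ {C} = {C} (intersection, +0)
JKP@3: {C} ∪ {T} = {C,T} (union, +1)
EJKP@3: {G} ∪ {C,T} = {C,G,T} (union, +1)
BEJKPUV@3: {A,C} ∩ {C,G,T} = {C} (intersection, +0)
BV@4: {T} ∪ {C} = {C,T} (union, +1)
BUV@4: {C,T} ∪ {G} = {C,G,T} (union, +1)
JK@4: {C} ∩ {C} = {C} (intersection, +0)
JKP@4: {C} ∪ {G} = {C,G} (union, +1)
EJKP@4: {G} ∩ {C,G} = {G} (intersection, +0)
BEJKPUV@4: {C,G,T} ∩ {G} = {G} (intersection, +0)
BV@5: {T} ∪ {G} = {G,T} (union, +1)
BUV@5: {G,T} ∪ {A} = {A,G,T} (union, +1)
JK@5: {G} ∩ {G} = {G} (intersection, +0)
JKP@5: {G} ∪ {C} = {C,G} (union, +1)
EJKP@5: {C} ∩ {C,G} = {C} (intersection, +0)
BEJKPUV@5: {A,G,T} ∪ {C} = {A,C,G,T} (union, +1)
BV@6: {G} ∪ {T} = {G,T} (union, +1)
BUV@6: {G,T} ∩ {T} = {T} (intersection, +0)
JK@6: {T} ∪ {C} = {C,T} (union, +1)
JKP@6: {C,T} ∪ {A} = {A,C,T} (union, +1)
EJKP@6: {C} ∩ {A,C,T} = {C} (intersection, +0)
BEJKPUV@6: {T} ∪ {C} = {C,T} (union, +1)
per-site changes: [4, 3, 3, 3, 3, 4, 4]; total = 24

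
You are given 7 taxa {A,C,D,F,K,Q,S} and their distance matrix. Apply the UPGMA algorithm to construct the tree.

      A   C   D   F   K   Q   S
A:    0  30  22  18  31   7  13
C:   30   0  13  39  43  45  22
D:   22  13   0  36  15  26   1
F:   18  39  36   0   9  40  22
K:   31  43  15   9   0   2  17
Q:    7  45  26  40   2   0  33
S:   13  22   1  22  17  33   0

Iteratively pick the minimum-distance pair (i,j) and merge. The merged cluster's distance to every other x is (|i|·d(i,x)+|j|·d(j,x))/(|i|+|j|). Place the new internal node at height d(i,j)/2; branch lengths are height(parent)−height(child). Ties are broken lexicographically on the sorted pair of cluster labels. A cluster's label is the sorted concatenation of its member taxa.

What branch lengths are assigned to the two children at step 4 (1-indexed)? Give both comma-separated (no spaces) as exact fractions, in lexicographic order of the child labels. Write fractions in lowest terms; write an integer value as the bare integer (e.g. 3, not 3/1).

2,39/4

step 1: merge (D,S) at d=1; branch lengths D→1/2, S→1/2; new cluster DS
  updated: d(A,DS)=35/2, d(C,DS)=35/2, d(DS,F)=29, d(DS,K)=16, d(DS,Q)=59/2
step 2: merge (K,Q) at d=2; branch lengths K→1, Q→1; new cluster KQ
  updated: d(A,KQ)=19, d(C,KQ)=44, d(DS,KQ)=91/4, d(F,KQ)=49/2
step 3: merge (A,DS) at d=35/2; branch lengths A→35/4, DS→33/4; new cluster ADS
  updated: d(ADS,C)=65/3, d(ADS,F)=76/3, d(ADS,KQ)=43/2
step 4: merge (ADS,KQ) at d=43/2; branch lengths ADS→2, KQ→39/4; new cluster ADKQS
  updated: d(ADKQS,C)=153/5, d(ADKQS,F)=25
step 5: merge (ADKQS,F) at d=25; branch lengths ADKQS→7/4, F→25/2; new cluster ADFKQS
  updated: d(ADFKQS,C)=32
step 6: merge (ADFKQS,C) at d=32; branch lengths ADFKQS→7/2, C→16; new cluster ACDFKQS
final tree: ((((A:35/4,(D:1/2,S:1/2):33/4):2,(K:1,Q:1):39/4):7/4,F:25/2):7/2,C:16)
total length: 131/2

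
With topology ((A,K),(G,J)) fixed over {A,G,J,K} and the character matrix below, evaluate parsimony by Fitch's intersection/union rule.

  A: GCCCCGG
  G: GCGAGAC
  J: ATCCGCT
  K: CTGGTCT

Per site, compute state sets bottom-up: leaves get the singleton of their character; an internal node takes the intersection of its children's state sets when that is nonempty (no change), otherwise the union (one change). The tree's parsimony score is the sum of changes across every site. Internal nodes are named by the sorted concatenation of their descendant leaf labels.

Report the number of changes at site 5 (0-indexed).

[col 0] AK: children A:{G}, K:{C} ∪→ {C,G}; cost 1
[col 0] GJ: children G:{G}, J:{A} ∪→ {A,G}; cost 1
[col 0] AGJK: children AK:{C,G}, GJ:{A,G} ∩→ {G}; cost 0
[col 1] AK: children A:{C}, K:{T} ∪→ {C,T}; cost 1
[col 1] GJ: children G:{C}, J:{T} ∪→ {C,T}; cost 1
[col 1] AGJK: children AK:{C,T}, GJ:{C,T} ∩→ {C,T}; cost 0
[col 2] AK: children A:{C}, K:{G} ∪→ {C,G}; cost 1
[col 2] GJ: children G:{G}, J:{C} ∪→ {C,G}; cost 1
[col 2] AGJK: children AK:{C,G}, GJ:{C,G} ∩→ {C,G}; cost 0
[col 3] AK: children A:{C}, K:{G} ∪→ {C,G}; cost 1
[col 3] GJ: children G:{A}, J:{C} ∪→ {A,C}; cost 1
[col 3] AGJK: children AK:{C,G}, GJ:{A,C} ∩→ {C}; cost 0
[col 4] AK: children A:{C}, K:{T} ∪→ {C,T}; cost 1
[col 4] GJ: children G:{G}, J:{G} ∩→ {G}; cost 0
[col 4] AGJK: children AK:{C,T}, GJ:{G} ∪→ {C,G,T}; cost 1
[col 5] AK: children A:{G}, K:{C} ∪→ {C,G}; cost 1
[col 5] GJ: children G:{A}, J:{C} ∪→ {A,C}; cost 1
[col 5] AGJK: children AK:{C,G}, GJ:{A,C} ∩→ {C}; cost 0
[col 6] AK: children A:{G}, K:{T} ∪→ {G,T}; cost 1
[col 6] GJ: children G:{C}, J:{T} ∪→ {C,T}; cost 1
[col 6] AGJK: children AK:{G,T}, GJ:{C,T} ∩→ {T}; cost 0
per-site changes: [2, 2, 2, 2, 2, 2, 2]; total = 14

2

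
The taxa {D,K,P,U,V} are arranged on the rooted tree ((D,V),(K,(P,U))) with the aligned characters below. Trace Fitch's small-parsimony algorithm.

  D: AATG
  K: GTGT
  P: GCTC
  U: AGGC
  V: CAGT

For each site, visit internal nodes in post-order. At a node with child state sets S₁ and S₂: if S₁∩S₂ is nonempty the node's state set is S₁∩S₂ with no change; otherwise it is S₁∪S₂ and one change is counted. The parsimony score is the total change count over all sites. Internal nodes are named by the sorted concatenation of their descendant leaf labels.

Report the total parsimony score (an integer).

DV@0: {A} ∪ {C} = {A,C} (union, +1)
PU@0: {G} ∪ {A} = {A,G} (union, +1)
KPU@0: {G} ∩ {A,G} = {G} (intersection, +0)
DKPUV@0: {A,C} ∪ {G} = {A,C,G} (union, +1)
DV@1: {A} ∩ {A} = {A} (intersection, +0)
PU@1: {C} ∪ {G} = {C,G} (union, +1)
KPU@1: {T} ∪ {C,G} = {C,G,T} (union, +1)
DKPUV@1: {A} ∪ {C,G,T} = {A,C,G,T} (union, +1)
DV@2: {T} ∪ {G} = {G,T} (union, +1)
PU@2: {T} ∪ {G} = {G,T} (union, +1)
KPU@2: {G} ∩ {G,T} = {G} (intersection, +0)
DKPUV@2: {G,T} ∩ {G} = {G} (intersection, +0)
DV@3: {G} ∪ {T} = {G,T} (union, +1)
PU@3: {C} ∩ {C} = {C} (intersection, +0)
KPU@3: {T} ∪ {C} = {C,T} (union, +1)
DKPUV@3: {G,T} ∩ {C,T} = {T} (intersection, +0)
per-site changes: [3, 3, 2, 2]; total = 10

10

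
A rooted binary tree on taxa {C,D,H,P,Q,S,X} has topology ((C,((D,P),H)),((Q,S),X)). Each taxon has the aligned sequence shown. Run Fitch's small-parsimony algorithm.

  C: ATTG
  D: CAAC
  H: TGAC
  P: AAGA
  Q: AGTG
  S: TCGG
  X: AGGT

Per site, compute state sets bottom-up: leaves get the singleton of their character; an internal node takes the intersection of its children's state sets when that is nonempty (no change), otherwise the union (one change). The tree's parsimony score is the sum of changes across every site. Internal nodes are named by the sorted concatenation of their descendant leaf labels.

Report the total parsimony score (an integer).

13

DP@0: {C} ∪ {A} = {A,C} (union, +1)
DHP@0: {A,C} ∪ {T} = {A,C,T} (union, +1)
CDHP@0: {A} ∩ {A,C,T} = {A} (intersection, +0)
QS@0: {A} ∪ {T} = {A,T} (union, +1)
QSX@0: {A,T} ∩ {A} = {A} (intersection, +0)
CDHPQSX@0: {A} ∩ {A} = {A} (intersection, +0)
DP@1: {A} ∩ {A} = {A} (intersection, +0)
DHP@1: {A} ∪ {G} = {A,G} (union, +1)
CDHP@1: {T} ∪ {A,G} = {A,G,T} (union, +1)
QS@1: {G} ∪ {C} = {C,G} (union, +1)
QSX@1: {C,G} ∩ {G} = {G} (intersection, +0)
CDHPQSX@1: {A,G,T} ∩ {G} = {G} (intersection, +0)
DP@2: {A} ∪ {G} = {A,G} (union, +1)
DHP@2: {A,G} ∩ {A} = {A} (intersection, +0)
CDHP@2: {T} ∪ {A} = {A,T} (union, +1)
QS@2: {T} ∪ {G} = {G,T} (union, +1)
QSX@2: {G,T} ∩ {G} = {G} (intersection, +0)
CDHPQSX@2: {A,T} ∪ {G} = {A,G,T} (union, +1)
DP@3: {C} ∪ {A} = {A,C} (union, +1)
DHP@3: {A,C} ∩ {C} = {C} (intersection, +0)
CDHP@3: {G} ∪ {C} = {C,G} (union, +1)
QS@3: {G} ∩ {G} = {G} (intersection, +0)
QSX@3: {G} ∪ {T} = {G,T} (union, +1)
CDHPQSX@3: {C,G} ∩ {G,T} = {G} (intersection, +0)
per-site changes: [3, 3, 4, 3]; total = 13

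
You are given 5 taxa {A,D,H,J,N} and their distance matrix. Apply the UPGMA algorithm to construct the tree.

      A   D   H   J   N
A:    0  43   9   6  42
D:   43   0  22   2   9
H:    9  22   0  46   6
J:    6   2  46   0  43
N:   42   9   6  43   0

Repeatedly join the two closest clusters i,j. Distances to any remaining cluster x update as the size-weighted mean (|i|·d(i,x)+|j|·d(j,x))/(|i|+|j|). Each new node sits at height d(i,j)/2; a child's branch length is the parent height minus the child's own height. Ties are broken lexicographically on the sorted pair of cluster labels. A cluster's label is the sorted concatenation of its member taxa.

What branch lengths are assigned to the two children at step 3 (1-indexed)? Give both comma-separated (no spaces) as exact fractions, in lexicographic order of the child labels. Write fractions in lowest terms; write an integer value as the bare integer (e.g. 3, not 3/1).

1. join D+J (d=2) ⇒ DJ; edges |D|=1, |J|=1
  updated: d(A,DJ)=49/2, d(DJ,H)=34, d(DJ,N)=26
2. join H+N (d=6) ⇒ HN; edges |H|=3, |N|=3
  updated: d(A,HN)=51/2, d(DJ,HN)=30
3. join A+DJ (d=49/2) ⇒ ADJ; edges |A|=49/4, |DJ|=45/4
  updated: d(ADJ,HN)=57/2
4. join ADJ+HN (d=57/2) ⇒ ADHJN; edges |ADJ|=2, |HN|=45/4
final tree: ((A:49/4,(D:1,J:1):45/4):2,(H:3,N:3):45/4)
total length: 179/4

49/4,45/4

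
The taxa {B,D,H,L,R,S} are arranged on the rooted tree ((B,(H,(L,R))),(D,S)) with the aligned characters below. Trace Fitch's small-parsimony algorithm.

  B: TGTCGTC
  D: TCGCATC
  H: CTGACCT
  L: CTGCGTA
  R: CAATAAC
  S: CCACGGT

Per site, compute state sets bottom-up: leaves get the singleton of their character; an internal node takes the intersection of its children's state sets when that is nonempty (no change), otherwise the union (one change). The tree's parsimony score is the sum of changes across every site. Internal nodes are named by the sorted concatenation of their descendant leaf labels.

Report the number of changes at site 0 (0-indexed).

site 0, node LR: L={C} ∩ R={C} → {C} (+0)
site 0, node HLR: H={C} ∩ LR={C} → {C} (+0)
site 0, node BHLR: B={T} ∪ HLR={C} → {C,T} (+1)
site 0, node DS: D={T} ∪ S={C} → {C,T} (+1)
site 0, node BDHLRS: BHLR={C,T} ∩ DS={C,T} → {C,T} (+0)
site 1, node LR: L={T} ∪ R={A} → {A,T} (+1)
site 1, node HLR: H={T} ∩ LR={A,T} → {T} (+0)
site 1, node BHLR: B={G} ∪ HLR={T} → {G,T} (+1)
site 1, node DS: D={C} ∩ S={C} → {C} (+0)
site 1, node BDHLRS: BHLR={G,T} ∪ DS={C} → {C,G,T} (+1)
site 2, node LR: L={G} ∪ R={A} → {A,G} (+1)
site 2, node HLR: H={G} ∩ LR={A,G} → {G} (+0)
site 2, node BHLR: B={T} ∪ HLR={G} → {G,T} (+1)
site 2, node DS: D={G} ∪ S={A} → {A,G} (+1)
site 2, node BDHLRS: BHLR={G,T} ∩ DS={A,G} → {G} (+0)
site 3, node LR: L={C} ∪ R={T} → {C,T} (+1)
site 3, node HLR: H={A} ∪ LR={C,T} → {A,C,T} (+1)
site 3, node BHLR: B={C} ∩ HLR={A,C,T} → {C} (+0)
site 3, node DS: D={C} ∩ S={C} → {C} (+0)
site 3, node BDHLRS: BHLR={C} ∩ DS={C} → {C} (+0)
site 4, node LR: L={G} ∪ R={A} → {A,G} (+1)
site 4, node HLR: H={C} ∪ LR={A,G} → {A,C,G} (+1)
site 4, node BHLR: B={G} ∩ HLR={A,C,G} → {G} (+0)
site 4, node DS: D={A} ∪ S={G} → {A,G} (+1)
site 4, node BDHLRS: BHLR={G} ∩ DS={A,G} → {G} (+0)
site 5, node LR: L={T} ∪ R={A} → {A,T} (+1)
site 5, node HLR: H={C} ∪ LR={A,T} → {A,C,T} (+1)
site 5, node BHLR: B={T} ∩ HLR={A,C,T} → {T} (+0)
site 5, node DS: D={T} ∪ S={G} → {G,T} (+1)
site 5, node BDHLRS: BHLR={T} ∩ DS={G,T} → {T} (+0)
site 6, node LR: L={A} ∪ R={C} → {A,C} (+1)
site 6, node HLR: H={T} ∪ LR={A,C} → {A,C,T} (+1)
site 6, node BHLR: B={C} ∩ HLR={A,C,T} → {C} (+0)
site 6, node DS: D={C} ∪ S={T} → {C,T} (+1)
site 6, node BDHLRS: BHLR={C} ∩ DS={C,T} → {C} (+0)
per-site changes: [2, 3, 3, 2, 3, 3, 3]; total = 19

2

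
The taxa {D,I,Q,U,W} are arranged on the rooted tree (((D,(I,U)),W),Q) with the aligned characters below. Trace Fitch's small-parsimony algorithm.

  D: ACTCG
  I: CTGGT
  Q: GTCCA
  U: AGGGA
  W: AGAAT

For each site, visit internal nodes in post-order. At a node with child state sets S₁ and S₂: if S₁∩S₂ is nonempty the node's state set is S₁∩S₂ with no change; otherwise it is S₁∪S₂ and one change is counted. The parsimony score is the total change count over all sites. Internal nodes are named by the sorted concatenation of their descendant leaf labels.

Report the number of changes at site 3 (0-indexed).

site 0, node IU: I={C} ∪ U={A} → {A,C} (+1)
site 0, node DIU: D={A} ∩ IU={A,C} → {A} (+0)
site 0, node DIUW: DIU={A} ∩ W={A} → {A} (+0)
site 0, node DIQUW: DIUW={A} ∪ Q={G} → {A,G} (+1)
site 1, node IU: I={T} ∪ U={G} → {G,T} (+1)
site 1, node DIU: D={C} ∪ IU={G,T} → {C,G,T} (+1)
site 1, node DIUW: DIU={C,G,T} ∩ W={G} → {G} (+0)
site 1, node DIQUW: DIUW={G} ∪ Q={T} → {G,T} (+1)
site 2, node IU: I={G} ∩ U={G} → {G} (+0)
site 2, node DIU: D={T} ∪ IU={G} → {G,T} (+1)
site 2, node DIUW: DIU={G,T} ∪ W={A} → {A,G,T} (+1)
site 2, node DIQUW: DIUW={A,G,T} ∪ Q={C} → {A,C,G,T} (+1)
site 3, node IU: I={G} ∩ U={G} → {G} (+0)
site 3, node DIU: D={C} ∪ IU={G} → {C,G} (+1)
site 3, node DIUW: DIU={C,G} ∪ W={A} → {A,C,G} (+1)
site 3, node DIQUW: DIUW={A,C,G} ∩ Q={C} → {C} (+0)
site 4, node IU: I={T} ∪ U={A} → {A,T} (+1)
site 4, node DIU: D={G} ∪ IU={A,T} → {A,G,T} (+1)
site 4, node DIUW: DIU={A,G,T} ∩ W={T} → {T} (+0)
site 4, node DIQUW: DIUW={T} ∪ Q={A} → {A,T} (+1)
per-site changes: [2, 3, 3, 2, 3]; total = 13

2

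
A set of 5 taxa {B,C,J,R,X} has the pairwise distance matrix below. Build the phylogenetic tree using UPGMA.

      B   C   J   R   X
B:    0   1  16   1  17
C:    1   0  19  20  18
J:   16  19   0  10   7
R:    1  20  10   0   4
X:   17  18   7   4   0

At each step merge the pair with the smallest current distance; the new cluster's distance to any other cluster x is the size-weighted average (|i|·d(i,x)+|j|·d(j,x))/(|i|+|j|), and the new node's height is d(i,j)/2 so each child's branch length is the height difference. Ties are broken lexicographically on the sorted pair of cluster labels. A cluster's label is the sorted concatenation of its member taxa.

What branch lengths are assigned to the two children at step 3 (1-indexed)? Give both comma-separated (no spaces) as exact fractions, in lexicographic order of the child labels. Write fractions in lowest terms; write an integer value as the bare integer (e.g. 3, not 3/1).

iteration 1: select B,C (d=1); attach at lengths (1/2, 1/2); label the merged cluster BC
  updated: d(BC,J)=35/2, d(BC,R)=21/2, d(BC,X)=35/2
iteration 2: select R,X (d=4); attach at lengths (2, 2); label the merged cluster RX
  updated: d(BC,RX)=14, d(J,RX)=17/2
iteration 3: select J,RX (d=17/2); attach at lengths (17/4, 9/4); label the merged cluster JRX
  updated: d(BC,JRX)=91/6
iteration 4: select BC,JRX (d=91/6); attach at lengths (85/12, 10/3); label the merged cluster BCJRX
final tree: ((B:1/2,C:1/2):85/12,(J:17/4,(R:2,X:2):9/4):10/3)
total length: 263/12

17/4,9/4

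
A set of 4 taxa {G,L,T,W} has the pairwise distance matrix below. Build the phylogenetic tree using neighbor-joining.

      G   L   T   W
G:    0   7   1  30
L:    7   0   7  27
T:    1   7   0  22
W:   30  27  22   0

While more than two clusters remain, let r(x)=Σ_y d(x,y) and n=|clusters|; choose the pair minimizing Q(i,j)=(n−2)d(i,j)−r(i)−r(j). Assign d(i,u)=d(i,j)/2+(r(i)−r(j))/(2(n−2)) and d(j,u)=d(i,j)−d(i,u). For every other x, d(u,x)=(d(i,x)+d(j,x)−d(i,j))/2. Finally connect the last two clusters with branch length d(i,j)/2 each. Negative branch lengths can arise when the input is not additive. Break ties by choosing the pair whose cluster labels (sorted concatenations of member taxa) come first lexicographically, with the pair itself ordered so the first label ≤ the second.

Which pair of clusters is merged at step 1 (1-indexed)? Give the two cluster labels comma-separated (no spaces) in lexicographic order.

1. join G+T (d=1, Q=-66) ⇒ GT; edges |G|=5/2, |T|=-3/2
  updated: d(GT,L)=13/2, d(GT,W)=51/2
2. join GT+L (d=13/2, Q=-59) ⇒ GLT; edges |GT|=5/2, |L|=4
  updated: d(GLT,W)=23
3. join GLT+W (d=23) ⇒ GLTW; edges |GLT|=23/2, |W|=23/2
final tree: (((G:5/2,T:-3/2):5/2,L:4):23/2,W:23/2)
total length: 61/2

G,T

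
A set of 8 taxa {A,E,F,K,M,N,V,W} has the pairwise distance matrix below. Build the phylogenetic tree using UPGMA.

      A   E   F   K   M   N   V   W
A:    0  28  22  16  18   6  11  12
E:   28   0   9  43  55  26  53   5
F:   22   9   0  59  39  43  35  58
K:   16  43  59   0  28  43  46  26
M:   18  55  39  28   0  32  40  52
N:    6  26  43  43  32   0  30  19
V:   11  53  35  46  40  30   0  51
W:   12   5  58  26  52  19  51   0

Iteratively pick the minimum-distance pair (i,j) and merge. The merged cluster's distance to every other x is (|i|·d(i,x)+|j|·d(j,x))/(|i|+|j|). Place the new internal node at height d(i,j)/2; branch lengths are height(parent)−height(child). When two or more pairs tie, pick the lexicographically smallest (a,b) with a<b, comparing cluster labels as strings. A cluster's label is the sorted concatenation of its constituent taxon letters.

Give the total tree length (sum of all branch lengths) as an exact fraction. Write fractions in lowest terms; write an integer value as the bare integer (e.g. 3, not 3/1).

6077/60

1. join E+W (d=5) ⇒ EW; edges |E|=5/2, |W|=5/2
  updated: d(A,EW)=20, d(EW,F)=67/2, d(EW,K)=69/2, d(EW,M)=107/2, d(EW,N)=45/2, d(EW,V)=52
2. join A+N (d=6) ⇒ AN; edges |A|=3, |N|=3
  updated: d(AN,EW)=85/4, d(AN,F)=65/2, d(AN,K)=59/2, d(AN,M)=25, d(AN,V)=41/2
3. join AN+V (d=41/2) ⇒ ANV; edges |AN|=29/4, |V|=41/4
  updated: d(ANV,EW)=63/2, d(ANV,F)=100/3, d(ANV,K)=35, d(ANV,M)=30
4. join K+M (d=28) ⇒ KM; edges |K|=14, |M|=14
  updated: d(ANV,KM)=65/2, d(EW,KM)=44, d(F,KM)=49
5. join ANV+EW (d=63/2) ⇒ AENVW; edges |ANV|=11/2, |EW|=53/4
  updated: d(AENVW,F)=167/5, d(AENVW,KM)=371/10
6. join AENVW+F (d=167/5) ⇒ AEFNVW; edges |AENVW|=19/20, |F|=167/10
  updated: d(AEFNVW,KM)=469/12
7. join AEFNVW+KM (d=469/12) ⇒ AEFKMNVW; edges |AEFNVW|=341/120, |KM|=133/24
final tree: (((((A:3,N:3):29/4,V:41/4):11/2,(E:5/2,W:5/2):53/4):19/20,F:167/10):341/120,(K:14,M:14):133/24)
total length: 6077/60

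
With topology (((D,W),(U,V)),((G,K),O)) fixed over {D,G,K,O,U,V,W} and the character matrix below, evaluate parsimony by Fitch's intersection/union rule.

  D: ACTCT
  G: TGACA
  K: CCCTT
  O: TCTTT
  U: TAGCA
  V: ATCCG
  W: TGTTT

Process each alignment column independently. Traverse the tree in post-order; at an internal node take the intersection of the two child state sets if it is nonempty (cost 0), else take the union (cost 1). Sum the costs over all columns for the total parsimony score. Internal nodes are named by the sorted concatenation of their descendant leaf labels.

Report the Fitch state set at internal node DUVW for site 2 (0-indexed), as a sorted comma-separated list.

C,G,T

DW@0: {A} ∪ {T} = {A,T} (union, +1)
UV@0: {T} ∪ {A} = {A,T} (union, +1)
DUVW@0: {A,T} ∩ {A,T} = {A,T} (intersection, +0)
GK@0: {T} ∪ {C} = {C,T} (union, +1)
GKO@0: {C,T} ∩ {T} = {T} (intersection, +0)
DGKOUVW@0: {A,T} ∩ {T} = {T} (intersection, +0)
DW@1: {C} ∪ {G} = {C,G} (union, +1)
UV@1: {A} ∪ {T} = {A,T} (union, +1)
DUVW@1: {C,G} ∪ {A,T} = {A,C,G,T} (union, +1)
GK@1: {G} ∪ {C} = {C,G} (union, +1)
GKO@1: {C,G} ∩ {C} = {C} (intersection, +0)
DGKOUVW@1: {A,C,G,T} ∩ {C} = {C} (intersection, +0)
DW@2: {T} ∩ {T} = {T} (intersection, +0)
UV@2: {G} ∪ {C} = {C,G} (union, +1)
DUVW@2: {T} ∪ {C,G} = {C,G,T} (union, +1)
GK@2: {A} ∪ {C} = {A,C} (union, +1)
GKO@2: {A,C} ∪ {T} = {A,C,T} (union, +1)
DGKOUVW@2: {C,G,T} ∩ {A,C,T} = {C,T} (intersection, +0)
DW@3: {C} ∪ {T} = {C,T} (union, +1)
UV@3: {C} ∩ {C} = {C} (intersection, +0)
DUVW@3: {C,T} ∩ {C} = {C} (intersection, +0)
GK@3: {C} ∪ {T} = {C,T} (union, +1)
GKO@3: {C,T} ∩ {T} = {T} (intersection, +0)
DGKOUVW@3: {C} ∪ {T} = {C,T} (union, +1)
DW@4: {T} ∩ {T} = {T} (intersection, +0)
UV@4: {A} ∪ {G} = {A,G} (union, +1)
DUVW@4: {T} ∪ {A,G} = {A,G,T} (union, +1)
GK@4: {A} ∪ {T} = {A,T} (union, +1)
GKO@4: {A,T} ∩ {T} = {T} (intersection, +0)
DGKOUVW@4: {A,G,T} ∩ {T} = {T} (intersection, +0)
per-site changes: [3, 4, 4, 3, 3]; total = 17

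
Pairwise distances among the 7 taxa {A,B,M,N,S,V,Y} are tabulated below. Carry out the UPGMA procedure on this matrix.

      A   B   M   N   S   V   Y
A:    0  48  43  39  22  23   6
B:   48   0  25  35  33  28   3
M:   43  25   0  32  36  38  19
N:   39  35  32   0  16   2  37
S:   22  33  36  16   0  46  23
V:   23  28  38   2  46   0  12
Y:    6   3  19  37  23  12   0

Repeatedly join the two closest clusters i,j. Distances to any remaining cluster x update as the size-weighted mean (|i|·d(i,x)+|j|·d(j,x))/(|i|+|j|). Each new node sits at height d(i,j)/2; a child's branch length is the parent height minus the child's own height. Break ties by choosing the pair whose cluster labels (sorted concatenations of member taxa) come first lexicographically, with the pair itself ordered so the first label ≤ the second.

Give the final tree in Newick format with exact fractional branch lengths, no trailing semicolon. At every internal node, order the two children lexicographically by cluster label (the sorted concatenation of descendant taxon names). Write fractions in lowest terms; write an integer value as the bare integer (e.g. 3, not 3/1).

1. join N+V (d=2) ⇒ NV; edges |N|=1, |V|=1
  updated: d(A,NV)=31, d(B,NV)=63/2, d(M,NV)=35, d(NV,S)=31, d(NV,Y)=49/2
2. join B+Y (d=3) ⇒ BY; edges |B|=3/2, |Y|=3/2
  updated: d(A,BY)=27, d(BY,M)=22, d(BY,NV)=28, d(BY,S)=28
3. join A+S (d=22) ⇒ AS; edges |A|=11, |S|=11
  updated: d(AS,BY)=55/2, d(AS,M)=79/2, d(AS,NV)=31
4. join BY+M (d=22) ⇒ BMY; edges |BY|=19/2, |M|=11
  updated: d(AS,BMY)=63/2, d(BMY,NV)=91/3
5. join BMY+NV (d=91/3) ⇒ BMNVY; edges |BMY|=25/6, |NV|=85/6
  updated: d(AS,BMNVY)=313/10
6. join AS+BMNVY (d=313/10) ⇒ ABMNSVY; edges |AS|=93/20, |BMNVY|=29/60
final tree: ((A:11,S:11):93/20,(((B:3/2,Y:3/2):19/2,M:11):25/6,(N:1,V:1):85/6):29/60)
total length: 2129/30

((A:11,S:11):93/20,(((B:3/2,Y:3/2):19/2,M:11):25/6,(N:1,V:1):85/6):29/60)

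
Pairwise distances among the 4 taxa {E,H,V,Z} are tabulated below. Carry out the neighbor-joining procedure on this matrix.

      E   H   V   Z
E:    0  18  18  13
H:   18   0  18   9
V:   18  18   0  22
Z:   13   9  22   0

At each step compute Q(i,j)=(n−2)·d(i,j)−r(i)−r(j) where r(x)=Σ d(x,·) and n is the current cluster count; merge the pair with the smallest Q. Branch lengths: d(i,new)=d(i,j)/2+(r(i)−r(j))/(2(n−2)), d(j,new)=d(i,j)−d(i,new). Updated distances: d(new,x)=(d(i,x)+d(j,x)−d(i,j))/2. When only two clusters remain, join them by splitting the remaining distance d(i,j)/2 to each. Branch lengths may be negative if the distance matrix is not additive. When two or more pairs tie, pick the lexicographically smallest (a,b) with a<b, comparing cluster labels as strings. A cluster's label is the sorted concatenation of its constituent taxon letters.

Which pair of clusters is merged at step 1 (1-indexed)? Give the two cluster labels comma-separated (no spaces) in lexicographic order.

E,V

1. join E+V (d=18, Q=-71) ⇒ EV; edges |E|=27/4, |V|=45/4
  updated: d(EV,H)=9, d(EV,Z)=17/2
2. join EV+H (d=9, Q=-53/2) ⇒ EHV; edges |EV|=17/4, |H|=19/4
  updated: d(EHV,Z)=17/4
3. join EHV+Z (d=17/4) ⇒ EHVZ; edges |EHV|=17/8, |Z|=17/8
final tree: (((E:27/4,V:45/4):17/4,H:19/4):17/8,Z:17/8)
total length: 125/4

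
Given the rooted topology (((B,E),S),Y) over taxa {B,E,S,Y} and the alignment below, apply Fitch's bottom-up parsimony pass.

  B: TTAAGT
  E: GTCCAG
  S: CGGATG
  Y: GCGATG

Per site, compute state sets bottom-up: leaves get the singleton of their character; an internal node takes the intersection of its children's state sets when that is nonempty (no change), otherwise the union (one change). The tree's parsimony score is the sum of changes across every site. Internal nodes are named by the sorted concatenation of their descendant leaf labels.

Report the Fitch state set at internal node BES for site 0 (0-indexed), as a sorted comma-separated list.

site 0, node BE: B={T} ∪ E={G} → {G,T} (+1)
site 0, node BES: BE={G,T} ∪ S={C} → {C,G,T} (+1)
site 0, node BESY: BES={C,G,T} ∩ Y={G} → {G} (+0)
site 1, node BE: B={T} ∩ E={T} → {T} (+0)
site 1, node BES: BE={T} ∪ S={G} → {G,T} (+1)
site 1, node BESY: BES={G,T} ∪ Y={C} → {C,G,T} (+1)
site 2, node BE: B={A} ∪ E={C} → {A,C} (+1)
site 2, node BES: BE={A,C} ∪ S={G} → {A,C,G} (+1)
site 2, node BESY: BES={A,C,G} ∩ Y={G} → {G} (+0)
site 3, node BE: B={A} ∪ E={C} → {A,C} (+1)
site 3, node BES: BE={A,C} ∩ S={A} → {A} (+0)
site 3, node BESY: BES={A} ∩ Y={A} → {A} (+0)
site 4, node BE: B={G} ∪ E={A} → {A,G} (+1)
site 4, node BES: BE={A,G} ∪ S={T} → {A,G,T} (+1)
site 4, node BESY: BES={A,G,T} ∩ Y={T} → {T} (+0)
site 5, node BE: B={T} ∪ E={G} → {G,T} (+1)
site 5, node BES: BE={G,T} ∩ S={G} → {G} (+0)
site 5, node BESY: BES={G} ∩ Y={G} → {G} (+0)
per-site changes: [2, 2, 2, 1, 2, 1]; total = 10

C,G,T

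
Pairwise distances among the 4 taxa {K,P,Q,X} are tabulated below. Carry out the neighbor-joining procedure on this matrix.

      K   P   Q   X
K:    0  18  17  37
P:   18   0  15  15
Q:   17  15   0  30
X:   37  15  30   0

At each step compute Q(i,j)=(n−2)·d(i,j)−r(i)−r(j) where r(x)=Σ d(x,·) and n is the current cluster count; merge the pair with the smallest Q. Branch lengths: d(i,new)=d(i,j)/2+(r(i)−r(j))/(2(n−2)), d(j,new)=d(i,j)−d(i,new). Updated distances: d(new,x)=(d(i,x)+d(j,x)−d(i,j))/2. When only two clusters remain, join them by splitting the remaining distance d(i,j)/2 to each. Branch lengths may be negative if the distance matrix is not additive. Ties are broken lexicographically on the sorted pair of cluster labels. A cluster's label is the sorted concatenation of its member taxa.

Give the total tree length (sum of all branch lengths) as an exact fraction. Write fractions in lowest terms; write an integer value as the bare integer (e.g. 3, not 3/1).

41

1. join K+Q (d=17, Q=-100) ⇒ KQ; edges |K|=11, |Q|=6
  updated: d(KQ,P)=8, d(KQ,X)=25
2. join KQ+P (d=8, Q=-48) ⇒ KPQ; edges |KQ|=9, |P|=-1
  updated: d(KPQ,X)=16
3. join KPQ+X (d=16) ⇒ KPQX; edges |KPQ|=8, |X|=8
final tree: (((K:11,Q:6):9,P:-1):8,X:8)
total length: 41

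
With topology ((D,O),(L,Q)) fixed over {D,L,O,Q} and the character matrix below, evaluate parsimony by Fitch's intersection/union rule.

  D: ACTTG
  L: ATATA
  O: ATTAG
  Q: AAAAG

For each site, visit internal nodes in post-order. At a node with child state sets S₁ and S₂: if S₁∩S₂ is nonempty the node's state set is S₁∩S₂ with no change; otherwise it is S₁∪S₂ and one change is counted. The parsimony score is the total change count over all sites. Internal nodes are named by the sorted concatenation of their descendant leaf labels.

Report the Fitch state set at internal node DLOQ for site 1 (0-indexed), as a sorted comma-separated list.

site 0, node DO: D={A} ∩ O={A} → {A} (+0)
site 0, node LQ: L={A} ∩ Q={A} → {A} (+0)
site 0, node DLOQ: DO={A} ∩ LQ={A} → {A} (+0)
site 1, node DO: D={C} ∪ O={T} → {C,T} (+1)
site 1, node LQ: L={T} ∪ Q={A} → {A,T} (+1)
site 1, node DLOQ: DO={C,T} ∩ LQ={A,T} → {T} (+0)
site 2, node DO: D={T} ∩ O={T} → {T} (+0)
site 2, node LQ: L={A} ∩ Q={A} → {A} (+0)
site 2, node DLOQ: DO={T} ∪ LQ={A} → {A,T} (+1)
site 3, node DO: D={T} ∪ O={A} → {A,T} (+1)
site 3, node LQ: L={T} ∪ Q={A} → {A,T} (+1)
site 3, node DLOQ: DO={A,T} ∩ LQ={A,T} → {A,T} (+0)
site 4, node DO: D={G} ∩ O={G} → {G} (+0)
site 4, node LQ: L={A} ∪ Q={G} → {A,G} (+1)
site 4, node DLOQ: DO={G} ∩ LQ={A,G} → {G} (+0)
per-site changes: [0, 2, 1, 2, 1]; total = 6

T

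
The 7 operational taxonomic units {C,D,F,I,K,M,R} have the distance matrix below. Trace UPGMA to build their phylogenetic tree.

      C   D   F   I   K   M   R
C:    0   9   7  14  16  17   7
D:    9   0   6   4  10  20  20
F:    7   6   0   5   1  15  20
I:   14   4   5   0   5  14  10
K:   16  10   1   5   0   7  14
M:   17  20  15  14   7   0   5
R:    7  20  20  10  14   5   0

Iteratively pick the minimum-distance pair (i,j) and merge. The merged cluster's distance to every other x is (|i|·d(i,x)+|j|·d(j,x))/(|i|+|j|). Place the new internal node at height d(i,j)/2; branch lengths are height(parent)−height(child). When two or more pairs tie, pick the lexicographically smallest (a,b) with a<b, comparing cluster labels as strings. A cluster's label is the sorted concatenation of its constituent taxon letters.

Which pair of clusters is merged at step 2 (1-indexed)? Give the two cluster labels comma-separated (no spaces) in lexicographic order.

1. join F+K (d=1) ⇒ FK; edges |F|=1/2, |K|=1/2
  updated: d(C,FK)=23/2, d(D,FK)=8, d(FK,I)=5, d(FK,M)=11, d(FK,R)=17
2. join D+I (d=4) ⇒ DI; edges |D|=2, |I|=2
  updated: d(C,DI)=23/2, d(DI,FK)=13/2, d(DI,M)=17, d(DI,R)=15
3. join M+R (d=5) ⇒ MR; edges |M|=5/2, |R|=5/2
  updated: d(C,MR)=12, d(DI,MR)=16, d(FK,MR)=14
4. join DI+FK (d=13/2) ⇒ DFIK; edges |DI|=5/4, |FK|=11/4
  updated: d(C,DFIK)=23/2, d(DFIK,MR)=15
5. join C+DFIK (d=23/2) ⇒ CDFIK; edges |C|=23/4, |DFIK|=5/2
  updated: d(CDFIK,MR)=72/5
6. join CDFIK+MR (d=72/5) ⇒ CDFIKMR; edges |CDFIK|=29/20, |MR|=47/10
final tree: ((C:23/4,((D:2,I:2):5/4,(F:1/2,K:1/2):11/4):5/2):29/20,(M:5/2,R:5/2):47/10)
total length: 142/5

D,I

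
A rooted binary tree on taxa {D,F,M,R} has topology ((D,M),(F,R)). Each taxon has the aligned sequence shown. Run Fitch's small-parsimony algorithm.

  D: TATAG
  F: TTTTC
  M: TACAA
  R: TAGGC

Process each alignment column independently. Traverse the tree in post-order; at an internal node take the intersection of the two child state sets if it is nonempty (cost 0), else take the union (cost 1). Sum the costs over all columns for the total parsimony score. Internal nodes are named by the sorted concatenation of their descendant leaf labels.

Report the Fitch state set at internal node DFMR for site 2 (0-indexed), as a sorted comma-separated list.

T

DM@0: {T} ∩ {T} = {T} (intersection, +0)
FR@0: {T} ∩ {T} = {T} (intersection, +0)
DFMR@0: {T} ∩ {T} = {T} (intersection, +0)
DM@1: {A} ∩ {A} = {A} (intersection, +0)
FR@1: {T} ∪ {A} = {A,T} (union, +1)
DFMR@1: {A} ∩ {A,T} = {A} (intersection, +0)
DM@2: {T} ∪ {C} = {C,T} (union, +1)
FR@2: {T} ∪ {G} = {G,T} (union, +1)
DFMR@2: {C,T} ∩ {G,T} = {T} (intersection, +0)
DM@3: {A} ∩ {A} = {A} (intersection, +0)
FR@3: {T} ∪ {G} = {G,T} (union, +1)
DFMR@3: {A} ∪ {G,T} = {A,G,T} (union, +1)
DM@4: {G} ∪ {A} = {A,G} (union, +1)
FR@4: {C} ∩ {C} = {C} (intersection, +0)
DFMR@4: {A,G} ∪ {C} = {A,C,G} (union, +1)
per-site changes: [0, 1, 2, 2, 2]; total = 7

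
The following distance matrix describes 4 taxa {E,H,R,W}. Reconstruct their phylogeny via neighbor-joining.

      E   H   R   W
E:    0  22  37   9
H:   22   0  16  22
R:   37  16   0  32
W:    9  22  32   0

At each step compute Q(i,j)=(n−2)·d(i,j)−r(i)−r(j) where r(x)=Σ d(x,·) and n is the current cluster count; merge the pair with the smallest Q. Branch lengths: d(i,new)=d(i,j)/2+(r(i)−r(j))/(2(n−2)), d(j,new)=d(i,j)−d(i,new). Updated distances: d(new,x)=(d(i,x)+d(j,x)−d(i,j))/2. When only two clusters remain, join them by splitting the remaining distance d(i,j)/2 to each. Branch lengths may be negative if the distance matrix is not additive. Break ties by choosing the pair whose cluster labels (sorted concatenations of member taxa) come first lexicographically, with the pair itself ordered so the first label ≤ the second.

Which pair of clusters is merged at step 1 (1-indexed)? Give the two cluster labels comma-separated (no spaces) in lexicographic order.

1. join E+W (d=9, Q=-113) ⇒ EW; edges |E|=23/4, |W|=13/4
  updated: d(EW,H)=35/2, d(EW,R)=30
2. join EW+H (d=35/2, Q=-127/2) ⇒ EHW; edges |EW|=63/4, |H|=7/4
  updated: d(EHW,R)=57/4
3. join EHW+R (d=57/4) ⇒ EHRW; edges |EHW|=57/8, |R|=57/8
final tree: (((E:23/4,W:13/4):63/4,H:7/4):57/8,R:57/8)
total length: 163/4

E,W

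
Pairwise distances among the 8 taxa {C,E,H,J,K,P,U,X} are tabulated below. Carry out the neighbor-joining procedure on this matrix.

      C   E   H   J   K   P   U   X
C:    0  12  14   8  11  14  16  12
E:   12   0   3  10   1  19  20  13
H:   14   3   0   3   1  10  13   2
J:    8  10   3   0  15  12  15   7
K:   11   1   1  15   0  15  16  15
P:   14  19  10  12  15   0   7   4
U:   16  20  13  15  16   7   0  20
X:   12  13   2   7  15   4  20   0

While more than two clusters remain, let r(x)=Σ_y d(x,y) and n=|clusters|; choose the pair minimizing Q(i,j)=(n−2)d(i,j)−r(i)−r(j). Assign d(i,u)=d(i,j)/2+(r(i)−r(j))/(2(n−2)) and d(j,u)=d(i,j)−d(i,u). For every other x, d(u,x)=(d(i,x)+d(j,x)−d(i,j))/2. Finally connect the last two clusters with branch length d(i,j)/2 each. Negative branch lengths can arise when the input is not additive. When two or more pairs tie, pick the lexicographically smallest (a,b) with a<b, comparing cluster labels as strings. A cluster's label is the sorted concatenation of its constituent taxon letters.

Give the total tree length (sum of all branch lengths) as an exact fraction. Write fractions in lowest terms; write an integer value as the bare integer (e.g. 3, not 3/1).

1. join E+K (d=1, Q=-146) ⇒ EK; edges |E|=5/6, |K|=1/6
  updated: d(C,EK)=11, d(EK,H)=3/2, d(EK,J)=12, d(EK,P)=33/2, d(EK,U)=35/2, d(EK,X)=27/2
2. join P+U (d=7, Q=-117) ⇒ PU; edges |P|=1, |U|=6
  updated: d(C,PU)=23/2, d(EK,PU)=27/2, d(H,PU)=8, d(J,PU)=10, d(PU,X)=17/2
3. join EK+H (d=3/2, Q=-74) ⇒ EHK; edges |EK|=29/8, |H|=-17/8
  updated: d(C,EHK)=47/4, d(EHK,J)=27/4, d(EHK,PU)=10, d(EHK,X)=7
4. join C+J (d=8, Q=-51) ⇒ CJ; edges |C|=71/12, |J|=25/12
  updated: d(CJ,EHK)=21/4, d(CJ,PU)=27/4, d(CJ,X)=11/2
5. join CJ+EHK (d=21/4, Q=-117/4) ⇒ CEHJK; edges |CJ|=23/16, |EHK|=61/16
  updated: d(CEHJK,PU)=23/4, d(CEHJK,X)=29/8
6. join CEHJK+PU (d=23/4, Q=-143/8) ⇒ CEHJKPU; edges |CEHJK|=7/16, |PU|=85/16
  updated: d(CEHJKPU,X)=51/16
7. join CEHJKPU+X (d=51/16) ⇒ CEHJKPUX; edges |CEHJKPU|=51/32, |X|=51/32
final tree: ((((C:71/12,J:25/12):23/16,((E:5/6,K:1/6):29/8,H:-17/8):61/16):7/16,(P:1,U:6):85/16):51/32,X:51/32)
total length: 507/16

507/16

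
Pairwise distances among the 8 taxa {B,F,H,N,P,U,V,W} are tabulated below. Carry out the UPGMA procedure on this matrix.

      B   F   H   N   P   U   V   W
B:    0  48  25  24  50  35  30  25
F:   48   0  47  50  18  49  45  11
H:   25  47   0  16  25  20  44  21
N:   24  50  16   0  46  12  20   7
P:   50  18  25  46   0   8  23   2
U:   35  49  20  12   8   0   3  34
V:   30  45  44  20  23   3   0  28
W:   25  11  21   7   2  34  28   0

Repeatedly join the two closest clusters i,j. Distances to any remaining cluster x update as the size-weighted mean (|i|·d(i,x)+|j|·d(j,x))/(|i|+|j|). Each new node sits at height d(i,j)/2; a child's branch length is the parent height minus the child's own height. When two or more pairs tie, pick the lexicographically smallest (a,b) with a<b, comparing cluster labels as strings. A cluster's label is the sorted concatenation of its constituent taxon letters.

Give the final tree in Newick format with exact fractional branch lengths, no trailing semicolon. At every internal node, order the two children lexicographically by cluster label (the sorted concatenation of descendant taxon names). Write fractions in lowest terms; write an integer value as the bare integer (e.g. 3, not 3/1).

iteration 1: select P,W (d=2); attach at lengths (1, 1); label the merged cluster PW
  updated: d(B,PW)=75/2, d(F,PW)=29/2, d(H,PW)=23, d(N,PW)=53/2, d(PW,U)=21, d(PW,V)=51/2
iteration 2: select U,V (d=3); attach at lengths (3/2, 3/2); label the merged cluster UV
  updated: d(B,UV)=65/2, d(F,UV)=47, d(H,UV)=32, d(N,UV)=16, d(PW,UV)=93/4
iteration 3: select F,PW (d=29/2); attach at lengths (29/4, 25/4); label the merged cluster FPW
  updated: d(B,FPW)=41, d(FPW,H)=31, d(FPW,N)=103/3, d(FPW,UV)=187/6
iteration 4: select H,N (d=16); attach at lengths (8, 8); label the merged cluster HN
  updated: d(B,HN)=49/2, d(FPW,HN)=98/3, d(HN,UV)=24
iteration 5: select HN,UV (d=24); attach at lengths (4, 21/2); label the merged cluster HNUV
  updated: d(B,HNUV)=57/2, d(FPW,HNUV)=383/12
iteration 6: select B,HNUV (d=57/2); attach at lengths (57/4, 9/4); label the merged cluster BHNUV
  updated: d(BHNUV,FPW)=506/15
iteration 7: select BHNUV,FPW (d=506/15); attach at lengths (157/60, 577/60); label the merged cluster BFHNPUVW
final tree: ((B:57/4,((H:8,N:8):4,(U:3/2,V:3/2):21/2):9/4):157/60,(F:29/4,(P:1,W:1):25/4):577/60)
total length: 1166/15

((B:57/4,((H:8,N:8):4,(U:3/2,V:3/2):21/2):9/4):157/60,(F:29/4,(P:1,W:1):25/4):577/60)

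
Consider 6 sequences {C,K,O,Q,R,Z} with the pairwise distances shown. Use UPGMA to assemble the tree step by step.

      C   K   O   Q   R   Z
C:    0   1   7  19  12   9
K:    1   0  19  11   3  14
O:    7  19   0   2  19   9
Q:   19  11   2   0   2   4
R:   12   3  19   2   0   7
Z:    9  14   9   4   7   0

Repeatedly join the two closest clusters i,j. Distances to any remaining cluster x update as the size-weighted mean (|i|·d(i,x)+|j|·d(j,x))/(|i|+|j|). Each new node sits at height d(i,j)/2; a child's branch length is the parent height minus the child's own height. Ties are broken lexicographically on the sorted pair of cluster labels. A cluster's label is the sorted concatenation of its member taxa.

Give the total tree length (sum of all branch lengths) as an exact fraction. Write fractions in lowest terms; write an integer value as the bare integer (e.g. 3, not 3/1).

367/18

1. join C+K (d=1) ⇒ CK; edges |C|=1/2, |K|=1/2
  updated: d(CK,O)=13, d(CK,Q)=15, d(CK,R)=15/2, d(CK,Z)=23/2
2. join O+Q (d=2) ⇒ OQ; edges |O|=1, |Q|=1
  updated: d(CK,OQ)=14, d(OQ,R)=21/2, d(OQ,Z)=13/2
3. join OQ+Z (d=13/2) ⇒ OQZ; edges |OQ|=9/4, |Z|=13/4
  updated: d(CK,OQZ)=79/6, d(OQZ,R)=28/3
4. join CK+R (d=15/2) ⇒ CKR; edges |CK|=13/4, |R|=15/4
  updated: d(CKR,OQZ)=107/9
5. join CKR+OQZ (d=107/9) ⇒ CKOQRZ; edges |CKR|=79/36, |OQZ|=97/36
final tree: (((C:1/2,K:1/2):13/4,R:15/4):79/36,((O:1,Q:1):9/4,Z:13/4):97/36)
total length: 367/18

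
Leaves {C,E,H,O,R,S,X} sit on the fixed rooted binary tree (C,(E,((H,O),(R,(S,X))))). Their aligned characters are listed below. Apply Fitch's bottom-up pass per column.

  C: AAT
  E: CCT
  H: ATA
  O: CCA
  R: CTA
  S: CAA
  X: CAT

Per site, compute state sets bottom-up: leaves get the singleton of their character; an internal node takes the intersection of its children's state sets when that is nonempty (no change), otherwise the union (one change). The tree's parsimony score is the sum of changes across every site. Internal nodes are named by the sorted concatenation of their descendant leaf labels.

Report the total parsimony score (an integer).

[col 0] HO: children H:{A}, O:{C} ∪→ {A,C}; cost 1
[col 0] SX: children S:{C}, X:{C} ∩→ {C}; cost 0
[col 0] RSX: children R:{C}, SX:{C} ∩→ {C}; cost 0
[col 0] HORSX: children HO:{A,C}, RSX:{C} ∩→ {C}; cost 0
[col 0] EHORSX: children E:{C}, HORSX:{C} ∩→ {C}; cost 0
[col 0] CEHORSX: children C:{A}, EHORSX:{C} ∪→ {A,C}; cost 1
[col 1] HO: children H:{T}, O:{C} ∪→ {C,T}; cost 1
[col 1] SX: children S:{A}, X:{A} ∩→ {A}; cost 0
[col 1] RSX: children R:{T}, SX:{A} ∪→ {A,T}; cost 1
[col 1] HORSX: children HO:{C,T}, RSX:{A,T} ∩→ {T}; cost 0
[col 1] EHORSX: children E:{C}, HORSX:{T} ∪→ {C,T}; cost 1
[col 1] CEHORSX: children C:{A}, EHORSX:{C,T} ∪→ {A,C,T}; cost 1
[col 2] HO: children H:{A}, O:{A} ∩→ {A}; cost 0
[col 2] SX: children S:{A}, X:{T} ∪→ {A,T}; cost 1
[col 2] RSX: children R:{A}, SX:{A,T} ∩→ {A}; cost 0
[col 2] HORSX: children HO:{A}, RSX:{A} ∩→ {A}; cost 0
[col 2] EHORSX: children E:{T}, HORSX:{A} ∪→ {A,T}; cost 1
[col 2] CEHORSX: children C:{T}, EHORSX:{A,T} ∩→ {T}; cost 0
per-site changes: [2, 4, 2]; total = 8

8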